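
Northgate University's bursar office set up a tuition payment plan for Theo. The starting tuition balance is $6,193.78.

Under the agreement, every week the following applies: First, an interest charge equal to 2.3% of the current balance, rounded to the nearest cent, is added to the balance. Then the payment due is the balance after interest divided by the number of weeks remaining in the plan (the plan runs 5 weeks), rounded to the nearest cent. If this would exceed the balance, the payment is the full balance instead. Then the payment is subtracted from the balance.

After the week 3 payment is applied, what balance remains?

$2,652.42

Week 1: opening $6,193.78; interest $142.46 → $6,336.24; payment $1,267.25; balance $5,068.99
Week 2: opening $5,068.99; interest $116.59 → $5,185.58; payment $1,296.40; balance $3,889.18
Week 3: opening $3,889.18; interest $89.45 → $3,978.63; payment $1,326.21; balance $2,652.42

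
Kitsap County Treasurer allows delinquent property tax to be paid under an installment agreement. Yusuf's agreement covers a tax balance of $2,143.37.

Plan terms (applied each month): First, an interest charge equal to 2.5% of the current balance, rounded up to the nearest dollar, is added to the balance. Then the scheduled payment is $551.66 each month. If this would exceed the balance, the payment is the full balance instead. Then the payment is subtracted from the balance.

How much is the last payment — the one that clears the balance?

$79.73

Month 1: opening $2,143.37; interest $54.00 → $2,197.37; payment $551.66; balance $1,645.71
Month 2: opening $1,645.71; interest $42.00 → $1,687.71; payment $551.66; balance $1,136.05
Month 3: opening $1,136.05; interest $29.00 → $1,165.05; payment $551.66; balance $613.39
Month 4: opening $613.39; interest $16.00 → $629.39; payment $551.66; balance $77.73
Month 5: opening $77.73; interest $2.00 → $79.73; payment $79.73; balance $0.00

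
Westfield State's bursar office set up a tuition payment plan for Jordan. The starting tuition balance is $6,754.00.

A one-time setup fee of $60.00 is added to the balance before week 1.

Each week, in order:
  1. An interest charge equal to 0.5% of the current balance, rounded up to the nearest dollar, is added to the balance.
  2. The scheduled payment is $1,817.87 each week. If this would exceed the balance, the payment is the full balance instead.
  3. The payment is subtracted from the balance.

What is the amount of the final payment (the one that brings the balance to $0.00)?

Week 1: $6,814.00 +$35.00 interest = $6,849.00; pay $1,817.87 → $5,031.13
Week 2: $5,031.13 +$26.00 interest = $5,057.13; pay $1,817.87 → $3,239.26
Week 3: $3,239.26 +$17.00 interest = $3,256.26; pay $1,817.87 → $1,438.39
Week 4: $1,438.39 +$8.00 interest = $1,446.39; pay $1,446.39 → $0.00

$1,446.39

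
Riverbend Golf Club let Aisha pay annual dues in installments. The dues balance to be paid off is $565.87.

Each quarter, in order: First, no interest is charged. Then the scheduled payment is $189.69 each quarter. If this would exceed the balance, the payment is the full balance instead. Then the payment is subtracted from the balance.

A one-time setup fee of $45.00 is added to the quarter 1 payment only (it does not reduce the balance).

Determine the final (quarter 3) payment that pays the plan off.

Quarter 1: $565.87 − $189.69 (+ $45.00 fee) → $376.18
Quarter 2: $376.18 − $189.69 → $186.49
Quarter 3: $186.49 − $186.49 → $0.00

$186.49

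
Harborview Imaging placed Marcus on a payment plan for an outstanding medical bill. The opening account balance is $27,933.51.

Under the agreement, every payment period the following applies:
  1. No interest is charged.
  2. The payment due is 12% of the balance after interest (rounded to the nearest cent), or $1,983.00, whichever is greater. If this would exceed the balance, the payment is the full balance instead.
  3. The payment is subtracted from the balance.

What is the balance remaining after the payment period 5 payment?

$14,741.40

# | Opening | Payment | End bal
1 | $27,933.51 | $3,352.02 | $24,581.49
2 | $24,581.49 | $2,949.78 | $21,631.71
3 | $21,631.71 | $2,595.81 | $19,035.90
4 | $19,035.90 | $2,284.31 | $16,751.59
5 | $16,751.59 | $2,010.19 | $14,741.40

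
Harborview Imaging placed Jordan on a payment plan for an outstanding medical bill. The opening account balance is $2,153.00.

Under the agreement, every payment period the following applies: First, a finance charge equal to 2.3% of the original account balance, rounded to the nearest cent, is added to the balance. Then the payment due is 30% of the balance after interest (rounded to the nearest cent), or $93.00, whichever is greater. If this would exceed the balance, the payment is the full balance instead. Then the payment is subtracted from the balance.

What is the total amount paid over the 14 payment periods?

$2,846.28

# | Opening | Interest | Payment | End bal
1 | $2,153.00 | $49.52 | $660.76 | $1,541.76
2 | $1,541.76 | $49.52 | $477.38 | $1,113.90
3 | $1,113.90 | $49.52 | $349.03 | $814.39
4 | $814.39 | $49.52 | $259.17 | $604.74
5 | $604.74 | $49.52 | $196.28 | $457.98
6 | $457.98 | $49.52 | $152.25 | $355.25
7 | $355.25 | $49.52 | $121.43 | $283.34
8 | $283.34 | $49.52 | $99.86 | $233.00
9 | $233.00 | $49.52 | $93.00 | $189.52
10 | $189.52 | $49.52 | $93.00 | $146.04
11 | $146.04 | $49.52 | $93.00 | $102.56
12 | $102.56 | $49.52 | $93.00 | $59.08
13 | $59.08 | $49.52 | $93.00 | $15.60
14 | $15.60 | $49.52 | $65.12 | $0.00
Total paid: $2,846.28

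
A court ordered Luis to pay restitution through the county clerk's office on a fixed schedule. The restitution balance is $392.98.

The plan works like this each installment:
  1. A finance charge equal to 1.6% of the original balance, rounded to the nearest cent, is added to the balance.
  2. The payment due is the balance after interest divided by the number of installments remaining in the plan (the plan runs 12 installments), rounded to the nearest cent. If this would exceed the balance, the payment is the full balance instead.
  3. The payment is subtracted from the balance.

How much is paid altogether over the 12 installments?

Installment 1: opening $392.98; interest $6.29 → $399.27; payment $33.27; balance $366.00
Installment 2: opening $366.00; interest $6.29 → $372.29; payment $33.84; balance $338.45
Installment 3: opening $338.45; interest $6.29 → $344.74; payment $34.47; balance $310.27
Installment 4: opening $310.27; interest $6.29 → $316.56; payment $35.17; balance $281.39
Installment 5: opening $281.39; interest $6.29 → $287.68; payment $35.96; balance $251.72
Installment 6: opening $251.72; interest $6.29 → $258.01; payment $36.86; balance $221.15
Installment 7: opening $221.15; interest $6.29 → $227.44; payment $37.91; balance $189.53
Installment 8: opening $189.53; interest $6.29 → $195.82; payment $39.16; balance $156.66
Installment 9: opening $156.66; interest $6.29 → $162.95; payment $40.74; balance $122.21
Installment 10: opening $122.21; interest $6.29 → $128.50; payment $42.83; balance $85.67
Installment 11: opening $85.67; interest $6.29 → $91.96; payment $45.98; balance $45.98
Installment 12: opening $45.98; interest $6.29 → $52.27; payment $52.27; balance $0.00
Total paid: $468.46

$468.46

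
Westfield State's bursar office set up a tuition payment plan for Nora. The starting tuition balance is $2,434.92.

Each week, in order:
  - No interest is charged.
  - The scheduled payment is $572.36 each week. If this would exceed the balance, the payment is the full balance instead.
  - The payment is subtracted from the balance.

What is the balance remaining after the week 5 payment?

$0.00

Week 1: $2,434.92 − $572.36 → $1,862.56
Week 2: $1,862.56 − $572.36 → $1,290.20
Week 3: $1,290.20 − $572.36 → $717.84
Week 4: $717.84 − $572.36 → $145.48
Week 5: $145.48 − $145.48 → $0.00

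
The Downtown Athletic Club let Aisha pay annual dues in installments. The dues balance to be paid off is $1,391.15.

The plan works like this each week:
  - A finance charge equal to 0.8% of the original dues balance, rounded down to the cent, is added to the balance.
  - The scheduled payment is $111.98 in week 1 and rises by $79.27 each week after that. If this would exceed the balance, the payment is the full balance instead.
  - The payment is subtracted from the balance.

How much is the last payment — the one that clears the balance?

Week 1: opening $1,391.15; interest $11.12 → $1,402.27; payment $111.98; balance $1,290.29
Week 2: opening $1,290.29; interest $11.12 → $1,301.41; payment $191.25; balance $1,110.16
Week 3: opening $1,110.16; interest $11.12 → $1,121.28; payment $270.52; balance $850.76
Week 4: opening $850.76; interest $11.12 → $861.88; payment $349.79; balance $512.09
Week 5: opening $512.09; interest $11.12 → $523.21; payment $429.06; balance $94.15
Week 6: opening $94.15; interest $11.12 → $105.27; payment $105.27; balance $0.00

$105.27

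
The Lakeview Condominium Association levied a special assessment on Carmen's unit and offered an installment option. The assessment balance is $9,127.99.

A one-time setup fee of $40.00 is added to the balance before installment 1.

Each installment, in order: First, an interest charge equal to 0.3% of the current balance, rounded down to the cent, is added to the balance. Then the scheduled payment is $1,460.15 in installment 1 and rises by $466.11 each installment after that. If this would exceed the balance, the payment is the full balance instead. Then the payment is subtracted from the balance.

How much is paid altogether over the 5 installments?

Installment 1: $9,167.99 +$27.50 interest = $9,195.49; pay $1,460.15 → $7,735.34
Installment 2: $7,735.34 +$23.20 interest = $7,758.54; pay $1,926.26 → $5,832.28
Installment 3: $5,832.28 +$17.49 interest = $5,849.77; pay $2,392.37 → $3,457.40
Installment 4: $3,457.40 +$10.37 interest = $3,467.77; pay $2,858.48 → $609.29
Installment 5: $609.29 +$1.82 interest = $611.11; pay $611.11 → $0.00
Total paid: $9,248.37

$9,248.37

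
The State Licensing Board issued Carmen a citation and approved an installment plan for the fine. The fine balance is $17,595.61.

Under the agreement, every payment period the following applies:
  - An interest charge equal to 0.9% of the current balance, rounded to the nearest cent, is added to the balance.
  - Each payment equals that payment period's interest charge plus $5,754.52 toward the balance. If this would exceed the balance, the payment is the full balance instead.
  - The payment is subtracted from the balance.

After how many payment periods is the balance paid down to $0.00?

4

Payment period 1: opening $17,595.61; interest $158.36 → $17,753.97; payment $5,912.88; balance $11,841.09
Payment period 2: opening $11,841.09; interest $106.57 → $11,947.66; payment $5,861.09; balance $6,086.57
Payment period 3: opening $6,086.57; interest $54.78 → $6,141.35; payment $5,809.30; balance $332.05
Payment period 4: opening $332.05; interest $2.99 → $335.04; payment $335.04; balance $0.00
Balance reaches $0.00 in payment period 4.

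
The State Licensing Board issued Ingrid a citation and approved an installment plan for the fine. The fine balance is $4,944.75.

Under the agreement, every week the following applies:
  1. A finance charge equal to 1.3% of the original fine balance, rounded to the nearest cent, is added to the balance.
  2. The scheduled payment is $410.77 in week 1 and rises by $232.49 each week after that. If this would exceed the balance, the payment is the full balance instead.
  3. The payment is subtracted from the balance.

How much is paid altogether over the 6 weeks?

Week 1: opening $4,944.75; interest $64.28 → $5,009.03; payment $410.77; balance $4,598.26
Week 2: opening $4,598.26; interest $64.28 → $4,662.54; payment $643.26; balance $4,019.28
Week 3: opening $4,019.28; interest $64.28 → $4,083.56; payment $875.75; balance $3,207.81
Week 4: opening $3,207.81; interest $64.28 → $3,272.09; payment $1,108.24; balance $2,163.85
Week 5: opening $2,163.85; interest $64.28 → $2,228.13; payment $1,340.73; balance $887.40
Week 6: opening $887.40; interest $64.28 → $951.68; payment $951.68; balance $0.00
Total paid: $5,330.43

$5,330.43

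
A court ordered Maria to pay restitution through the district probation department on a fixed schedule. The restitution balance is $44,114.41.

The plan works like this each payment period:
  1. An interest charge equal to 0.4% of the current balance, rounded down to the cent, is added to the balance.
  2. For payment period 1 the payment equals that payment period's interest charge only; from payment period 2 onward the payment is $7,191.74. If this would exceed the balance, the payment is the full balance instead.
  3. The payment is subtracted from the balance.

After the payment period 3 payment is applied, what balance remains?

$30,055.77

Payment period 1: opening $44,114.41; interest $176.45 → $44,290.86; payment $176.45; balance $44,114.41
Payment period 2: opening $44,114.41; interest $176.45 → $44,290.86; payment $7,191.74; balance $37,099.12
Payment period 3: opening $37,099.12; interest $148.39 → $37,247.51; payment $7,191.74; balance $30,055.77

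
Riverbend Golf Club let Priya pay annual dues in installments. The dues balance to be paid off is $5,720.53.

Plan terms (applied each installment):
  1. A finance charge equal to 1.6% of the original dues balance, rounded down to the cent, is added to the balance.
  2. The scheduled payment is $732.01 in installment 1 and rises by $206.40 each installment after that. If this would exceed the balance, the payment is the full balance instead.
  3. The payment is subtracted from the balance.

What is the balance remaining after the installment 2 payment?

Installment 1: opening $5,720.53; interest $91.52 → $5,812.05; payment $732.01; balance $5,080.04
Installment 2: opening $5,080.04; interest $91.52 → $5,171.56; payment $938.41; balance $4,233.15

$4,233.15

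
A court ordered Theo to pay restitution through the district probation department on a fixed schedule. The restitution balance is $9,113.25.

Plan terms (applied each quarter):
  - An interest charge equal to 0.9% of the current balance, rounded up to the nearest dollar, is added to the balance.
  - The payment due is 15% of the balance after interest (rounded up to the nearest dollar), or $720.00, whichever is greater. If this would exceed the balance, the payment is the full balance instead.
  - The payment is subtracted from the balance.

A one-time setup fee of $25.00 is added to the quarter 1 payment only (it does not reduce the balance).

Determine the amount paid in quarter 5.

$747.00

# | Opening | Interest | Payment | Fee | End bal
1 | $9,113.25 | $83.00 | $1,380.00 | $25.00 | $7,816.25
2 | $7,816.25 | $71.00 | $1,184.00 | — | $6,703.25
3 | $6,703.25 | $61.00 | $1,015.00 | — | $5,749.25
4 | $5,749.25 | $52.00 | $871.00 | — | $4,930.25
5 | $4,930.25 | $45.00 | $747.00 | — | $4,228.25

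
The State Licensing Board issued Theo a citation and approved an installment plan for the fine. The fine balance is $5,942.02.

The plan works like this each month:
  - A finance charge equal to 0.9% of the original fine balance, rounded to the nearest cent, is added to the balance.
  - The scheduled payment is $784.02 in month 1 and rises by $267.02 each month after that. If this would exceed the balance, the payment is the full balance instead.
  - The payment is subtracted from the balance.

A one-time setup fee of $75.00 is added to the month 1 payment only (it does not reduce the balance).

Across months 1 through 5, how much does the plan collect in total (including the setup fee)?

$6,284.42

Month 1: $5,942.02 +$53.48 interest = $5,995.50; pay $784.02 (+ $75.00 fee) → $5,211.48
Month 2: $5,211.48 +$53.48 interest = $5,264.96; pay $1,051.04 → $4,213.92
Month 3: $4,213.92 +$53.48 interest = $4,267.40; pay $1,318.06 → $2,949.34
Month 4: $2,949.34 +$53.48 interest = $3,002.82; pay $1,585.08 → $1,417.74
Month 5: $1,417.74 +$53.48 interest = $1,471.22; pay $1,471.22 → $0.00
Total paid: $6,284.42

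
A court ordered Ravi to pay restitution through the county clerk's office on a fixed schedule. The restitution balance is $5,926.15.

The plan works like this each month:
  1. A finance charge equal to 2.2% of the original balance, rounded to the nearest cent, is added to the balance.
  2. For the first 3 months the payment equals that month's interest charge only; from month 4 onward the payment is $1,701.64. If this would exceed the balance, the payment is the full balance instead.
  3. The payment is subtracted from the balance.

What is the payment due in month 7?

Month 1: $5,926.15 +$130.38 interest = $6,056.53; pay $130.38 → $5,926.15
Month 2: $5,926.15 +$130.38 interest = $6,056.53; pay $130.38 → $5,926.15
Month 3: $5,926.15 +$130.38 interest = $6,056.53; pay $130.38 → $5,926.15
Month 4: $5,926.15 +$130.38 interest = $6,056.53; pay $1,701.64 → $4,354.89
Month 5: $4,354.89 +$130.38 interest = $4,485.27; pay $1,701.64 → $2,783.63
Month 6: $2,783.63 +$130.38 interest = $2,914.01; pay $1,701.64 → $1,212.37
Month 7: $1,212.37 +$130.38 interest = $1,342.75; pay $1,342.75 → $0.00

$1,342.75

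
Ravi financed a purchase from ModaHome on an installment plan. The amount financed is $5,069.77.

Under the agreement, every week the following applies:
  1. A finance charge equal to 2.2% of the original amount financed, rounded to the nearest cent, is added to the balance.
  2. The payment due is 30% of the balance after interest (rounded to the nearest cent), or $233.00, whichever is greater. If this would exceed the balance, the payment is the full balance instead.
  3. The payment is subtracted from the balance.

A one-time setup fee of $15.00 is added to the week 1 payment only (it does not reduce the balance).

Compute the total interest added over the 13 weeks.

Week 1: opening $5,069.77; interest $111.53 → $5,181.30; payment $1,554.39 (+ $15.00 fee); balance $3,626.91
Week 2: opening $3,626.91; interest $111.53 → $3,738.44; payment $1,121.53; balance $2,616.91
Week 3: opening $2,616.91; interest $111.53 → $2,728.44; payment $818.53; balance $1,909.91
Week 4: opening $1,909.91; interest $111.53 → $2,021.44; payment $606.43; balance $1,415.01
Week 5: opening $1,415.01; interest $111.53 → $1,526.54; payment $457.96; balance $1,068.58
Week 6: opening $1,068.58; interest $111.53 → $1,180.11; payment $354.03; balance $826.08
Week 7: opening $826.08; interest $111.53 → $937.61; payment $281.28; balance $656.33
Week 8: opening $656.33; interest $111.53 → $767.86; payment $233.00; balance $534.86
Week 9: opening $534.86; interest $111.53 → $646.39; payment $233.00; balance $413.39
Week 10: opening $413.39; interest $111.53 → $524.92; payment $233.00; balance $291.92
Week 11: opening $291.92; interest $111.53 → $403.45; payment $233.00; balance $170.45
Week 12: opening $170.45; interest $111.53 → $281.98; payment $233.00; balance $48.98
Week 13: opening $48.98; interest $111.53 → $160.51; payment $160.51; balance $0.00
Total interest: $111.53 + $111.53 + $111.53 + $111.53 + $111.53 + $111.53 + $111.53 + $111.53 + $111.53 + $111.53 + $111.53 + $111.53 + $111.53 = $1,449.89

$1,449.89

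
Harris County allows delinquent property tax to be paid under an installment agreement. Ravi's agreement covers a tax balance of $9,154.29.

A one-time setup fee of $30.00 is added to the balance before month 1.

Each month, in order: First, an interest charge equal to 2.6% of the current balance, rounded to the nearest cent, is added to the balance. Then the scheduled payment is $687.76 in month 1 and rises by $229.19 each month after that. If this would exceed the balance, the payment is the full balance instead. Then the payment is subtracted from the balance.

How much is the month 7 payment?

Month 1: $9,184.29 +$238.79 interest = $9,423.08; pay $687.76 → $8,735.32
Month 2: $8,735.32 +$227.12 interest = $8,962.44; pay $916.95 → $8,045.49
Month 3: $8,045.49 +$209.18 interest = $8,254.67; pay $1,146.14 → $7,108.53
Month 4: $7,108.53 +$184.82 interest = $7,293.35; pay $1,375.33 → $5,918.02
Month 5: $5,918.02 +$153.87 interest = $6,071.89; pay $1,604.52 → $4,467.37
Month 6: $4,467.37 +$116.15 interest = $4,583.52; pay $1,833.71 → $2,749.81
Month 7: $2,749.81 +$71.50 interest = $2,821.31; pay $2,062.90 → $758.41

$2,062.90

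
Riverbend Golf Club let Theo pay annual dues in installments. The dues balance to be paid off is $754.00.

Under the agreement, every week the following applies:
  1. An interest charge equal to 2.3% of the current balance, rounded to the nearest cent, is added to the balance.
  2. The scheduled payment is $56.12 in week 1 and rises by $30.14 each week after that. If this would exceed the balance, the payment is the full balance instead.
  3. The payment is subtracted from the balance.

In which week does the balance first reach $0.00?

7

Week 1: opening $754.00; interest $17.34 → $771.34; payment $56.12; balance $715.22
Week 2: opening $715.22; interest $16.45 → $731.67; payment $86.26; balance $645.41
Week 3: opening $645.41; interest $14.84 → $660.25; payment $116.40; balance $543.85
Week 4: opening $543.85; interest $12.51 → $556.36; payment $146.54; balance $409.82
Week 5: opening $409.82; interest $9.43 → $419.25; payment $176.68; balance $242.57
Week 6: opening $242.57; interest $5.58 → $248.15; payment $206.82; balance $41.33
Week 7: opening $41.33; interest $0.95 → $42.28; payment $42.28; balance $0.00
Balance reaches $0.00 in week 7.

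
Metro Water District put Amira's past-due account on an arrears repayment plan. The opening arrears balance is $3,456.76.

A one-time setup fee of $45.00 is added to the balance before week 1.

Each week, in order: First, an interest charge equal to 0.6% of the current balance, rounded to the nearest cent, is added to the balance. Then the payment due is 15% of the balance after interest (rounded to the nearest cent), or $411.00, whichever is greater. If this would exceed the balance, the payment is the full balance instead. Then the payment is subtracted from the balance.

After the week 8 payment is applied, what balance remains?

$150.75

Week 1: $3,501.76 +$21.01 interest = $3,522.77; pay $528.42 → $2,994.35
Week 2: $2,994.35 +$17.97 interest = $3,012.32; pay $451.85 → $2,560.47
Week 3: $2,560.47 +$15.36 interest = $2,575.83; pay $411.00 → $2,164.83
Week 4: $2,164.83 +$12.99 interest = $2,177.82; pay $411.00 → $1,766.82
Week 5: $1,766.82 +$10.60 interest = $1,777.42; pay $411.00 → $1,366.42
Week 6: $1,366.42 +$8.20 interest = $1,374.62; pay $411.00 → $963.62
Week 7: $963.62 +$5.78 interest = $969.40; pay $411.00 → $558.40
Week 8: $558.40 +$3.35 interest = $561.75; pay $411.00 → $150.75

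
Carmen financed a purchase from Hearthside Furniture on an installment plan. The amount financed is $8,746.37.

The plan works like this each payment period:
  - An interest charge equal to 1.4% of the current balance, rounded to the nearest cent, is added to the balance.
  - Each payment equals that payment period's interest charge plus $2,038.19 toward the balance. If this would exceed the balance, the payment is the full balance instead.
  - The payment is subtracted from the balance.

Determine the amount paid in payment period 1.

# | Opening | Interest | Payment | End bal
1 | $8,746.37 | $122.45 | $2,160.64 | $6,708.18

$2,160.64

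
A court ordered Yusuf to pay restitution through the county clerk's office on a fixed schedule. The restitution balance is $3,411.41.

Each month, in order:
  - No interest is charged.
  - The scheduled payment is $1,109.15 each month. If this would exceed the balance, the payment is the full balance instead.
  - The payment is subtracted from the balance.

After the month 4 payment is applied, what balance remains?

$0.00

# | Opening | Payment | End bal
1 | $3,411.41 | $1,109.15 | $2,302.26
2 | $2,302.26 | $1,109.15 | $1,193.11
3 | $1,193.11 | $1,109.15 | $83.96
4 | $83.96 | $83.96 | $0.00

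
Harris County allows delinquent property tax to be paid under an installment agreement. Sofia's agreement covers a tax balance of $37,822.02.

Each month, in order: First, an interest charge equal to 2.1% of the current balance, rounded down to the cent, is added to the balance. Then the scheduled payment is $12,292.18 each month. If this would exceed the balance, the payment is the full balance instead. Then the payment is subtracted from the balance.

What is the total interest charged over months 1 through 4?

Month 1: $37,822.02 +$794.26 interest = $38,616.28; pay $12,292.18 → $26,324.10
Month 2: $26,324.10 +$552.80 interest = $26,876.90; pay $12,292.18 → $14,584.72
Month 3: $14,584.72 +$306.27 interest = $14,890.99; pay $12,292.18 → $2,598.81
Month 4: $2,598.81 +$54.57 interest = $2,653.38; pay $2,653.38 → $0.00
Total interest: $794.26 + $552.80 + $306.27 + $54.57 = $1,707.90

$1,707.90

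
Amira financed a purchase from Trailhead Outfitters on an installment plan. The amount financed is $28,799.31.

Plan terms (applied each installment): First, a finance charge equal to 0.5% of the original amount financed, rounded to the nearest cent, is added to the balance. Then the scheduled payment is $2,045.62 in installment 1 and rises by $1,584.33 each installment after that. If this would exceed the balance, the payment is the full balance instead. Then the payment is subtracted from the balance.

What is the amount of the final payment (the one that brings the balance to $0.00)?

Installment 1: opening $28,799.31; interest $144.00 → $28,943.31; payment $2,045.62; balance $26,897.69
Installment 2: opening $26,897.69; interest $144.00 → $27,041.69; payment $3,629.95; balance $23,411.74
Installment 3: opening $23,411.74; interest $144.00 → $23,555.74; payment $5,214.28; balance $18,341.46
Installment 4: opening $18,341.46; interest $144.00 → $18,485.46; payment $6,798.61; balance $11,686.85
Installment 5: opening $11,686.85; interest $144.00 → $11,830.85; payment $8,382.94; balance $3,447.91
Installment 6: opening $3,447.91; interest $144.00 → $3,591.91; payment $3,591.91; balance $0.00

$3,591.91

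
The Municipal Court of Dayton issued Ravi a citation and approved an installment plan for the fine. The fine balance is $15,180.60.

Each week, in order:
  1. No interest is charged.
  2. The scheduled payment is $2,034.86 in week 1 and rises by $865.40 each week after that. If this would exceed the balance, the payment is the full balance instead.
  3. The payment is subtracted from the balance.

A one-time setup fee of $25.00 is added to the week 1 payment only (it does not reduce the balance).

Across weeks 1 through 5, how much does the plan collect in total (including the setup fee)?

Week 1: $15,180.60 − $2,034.86 (+ $25.00 fee) → $13,145.74
Week 2: $13,145.74 − $2,900.26 → $10,245.48
Week 3: $10,245.48 − $3,765.66 → $6,479.82
Week 4: $6,479.82 − $4,631.06 → $1,848.76
Week 5: $1,848.76 − $1,848.76 → $0.00
Total paid: $15,205.60

$15,205.60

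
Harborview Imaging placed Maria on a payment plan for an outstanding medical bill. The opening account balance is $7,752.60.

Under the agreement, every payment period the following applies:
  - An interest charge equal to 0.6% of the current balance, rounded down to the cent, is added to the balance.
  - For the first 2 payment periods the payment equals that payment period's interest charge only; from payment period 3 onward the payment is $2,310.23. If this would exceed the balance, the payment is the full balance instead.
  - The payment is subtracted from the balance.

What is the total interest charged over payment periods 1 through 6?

$197.24

Payment period 1: opening $7,752.60; interest $46.51 → $7,799.11; payment $46.51; balance $7,752.60
Payment period 2: opening $7,752.60; interest $46.51 → $7,799.11; payment $46.51; balance $7,752.60
Payment period 3: opening $7,752.60; interest $46.51 → $7,799.11; payment $2,310.23; balance $5,488.88
Payment period 4: opening $5,488.88; interest $32.93 → $5,521.81; payment $2,310.23; balance $3,211.58
Payment period 5: opening $3,211.58; interest $19.26 → $3,230.84; payment $2,310.23; balance $920.61
Payment period 6: opening $920.61; interest $5.52 → $926.13; payment $926.13; balance $0.00
Total interest: $46.51 + $46.51 + $46.51 + $32.93 + $19.26 + $5.52 = $197.24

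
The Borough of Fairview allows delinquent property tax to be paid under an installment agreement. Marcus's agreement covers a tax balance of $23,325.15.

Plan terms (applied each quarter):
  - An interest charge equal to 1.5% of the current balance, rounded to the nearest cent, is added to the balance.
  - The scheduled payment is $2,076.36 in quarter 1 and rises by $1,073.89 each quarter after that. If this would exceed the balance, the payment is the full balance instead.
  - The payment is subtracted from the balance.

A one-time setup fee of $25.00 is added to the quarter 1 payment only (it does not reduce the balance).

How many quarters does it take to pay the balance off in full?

Quarter 1: opening $23,325.15; interest $349.88 → $23,675.03; payment $2,076.36 (+ $25.00 fee); balance $21,598.67
Quarter 2: opening $21,598.67; interest $323.98 → $21,922.65; payment $3,150.25; balance $18,772.40
Quarter 3: opening $18,772.40; interest $281.59 → $19,053.99; payment $4,224.14; balance $14,829.85
Quarter 4: opening $14,829.85; interest $222.45 → $15,052.30; payment $5,298.03; balance $9,754.27
Quarter 5: opening $9,754.27; interest $146.31 → $9,900.58; payment $6,371.92; balance $3,528.66
Quarter 6: opening $3,528.66; interest $52.93 → $3,581.59; payment $3,581.59; balance $0.00
Balance reaches $0.00 in quarter 6.

6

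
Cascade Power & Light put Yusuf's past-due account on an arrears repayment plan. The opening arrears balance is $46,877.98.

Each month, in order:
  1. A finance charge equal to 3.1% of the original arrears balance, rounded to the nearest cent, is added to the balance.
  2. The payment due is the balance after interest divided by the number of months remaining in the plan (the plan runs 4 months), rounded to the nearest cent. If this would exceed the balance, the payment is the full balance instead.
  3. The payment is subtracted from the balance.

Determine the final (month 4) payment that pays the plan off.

$14,747.03

Month 1: $46,877.98 +$1,453.22 interest = $48,331.20; pay $12,082.80 → $36,248.40
Month 2: $36,248.40 +$1,453.22 interest = $37,701.62; pay $12,567.21 → $25,134.41
Month 3: $25,134.41 +$1,453.22 interest = $26,587.63; pay $13,293.82 → $13,293.81
Month 4: $13,293.81 +$1,453.22 interest = $14,747.03; pay $14,747.03 → $0.00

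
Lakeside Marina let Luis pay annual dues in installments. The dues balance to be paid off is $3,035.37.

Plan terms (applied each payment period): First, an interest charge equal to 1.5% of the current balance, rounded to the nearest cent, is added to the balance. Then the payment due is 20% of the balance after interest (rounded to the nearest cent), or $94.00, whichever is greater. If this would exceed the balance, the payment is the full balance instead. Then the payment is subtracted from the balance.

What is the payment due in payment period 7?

$176.62

Payment period 1: opening $3,035.37; interest $45.53 → $3,080.90; payment $616.18; balance $2,464.72
Payment period 2: opening $2,464.72; interest $36.97 → $2,501.69; payment $500.34; balance $2,001.35
Payment period 3: opening $2,001.35; interest $30.02 → $2,031.37; payment $406.27; balance $1,625.10
Payment period 4: opening $1,625.10; interest $24.38 → $1,649.48; payment $329.90; balance $1,319.58
Payment period 5: opening $1,319.58; interest $19.79 → $1,339.37; payment $267.87; balance $1,071.50
Payment period 6: opening $1,071.50; interest $16.07 → $1,087.57; payment $217.51; balance $870.06
Payment period 7: opening $870.06; interest $13.05 → $883.11; payment $176.62; balance $706.49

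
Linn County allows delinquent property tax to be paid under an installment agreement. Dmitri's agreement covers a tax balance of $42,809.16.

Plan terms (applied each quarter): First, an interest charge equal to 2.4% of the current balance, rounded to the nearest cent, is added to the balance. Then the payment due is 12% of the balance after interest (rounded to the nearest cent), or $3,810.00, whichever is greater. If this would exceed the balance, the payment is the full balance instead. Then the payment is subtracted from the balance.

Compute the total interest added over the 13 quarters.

$6,772.71

Quarter 1: $42,809.16 +$1,027.42 interest = $43,836.58; pay $5,260.39 → $38,576.19
Quarter 2: $38,576.19 +$925.83 interest = $39,502.02; pay $4,740.24 → $34,761.78
Quarter 3: $34,761.78 +$834.28 interest = $35,596.06; pay $4,271.53 → $31,324.53
Quarter 4: $31,324.53 +$751.79 interest = $32,076.32; pay $3,849.16 → $28,227.16
Quarter 5: $28,227.16 +$677.45 interest = $28,904.61; pay $3,810.00 → $25,094.61
Quarter 6: $25,094.61 +$602.27 interest = $25,696.88; pay $3,810.00 → $21,886.88
Quarter 7: $21,886.88 +$525.29 interest = $22,412.17; pay $3,810.00 → $18,602.17
Quarter 8: $18,602.17 +$446.45 interest = $19,048.62; pay $3,810.00 → $15,238.62
Quarter 9: $15,238.62 +$365.73 interest = $15,604.35; pay $3,810.00 → $11,794.35
Quarter 10: $11,794.35 +$283.06 interest = $12,077.41; pay $3,810.00 → $8,267.41
Quarter 11: $8,267.41 +$198.42 interest = $8,465.83; pay $3,810.00 → $4,655.83
Quarter 12: $4,655.83 +$111.74 interest = $4,767.57; pay $3,810.00 → $957.57
Quarter 13: $957.57 +$22.98 interest = $980.55; pay $980.55 → $0.00
Total interest: $1,027.42 + $925.83 + $834.28 + $751.79 + $677.45 + $602.27 + $525.29 + $446.45 + $365.73 + $283.06 + $198.42 + $111.74 + $22.98 = $6,772.71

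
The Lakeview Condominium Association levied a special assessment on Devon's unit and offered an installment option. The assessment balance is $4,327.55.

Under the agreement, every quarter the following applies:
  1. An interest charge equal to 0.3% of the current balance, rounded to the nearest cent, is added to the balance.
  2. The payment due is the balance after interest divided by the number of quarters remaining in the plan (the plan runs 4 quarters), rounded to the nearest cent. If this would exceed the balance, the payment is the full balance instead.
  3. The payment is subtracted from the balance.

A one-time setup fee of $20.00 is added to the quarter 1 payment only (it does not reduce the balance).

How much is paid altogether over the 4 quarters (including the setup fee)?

# | Opening | Interest | Payment | Fee | End bal
1 | $4,327.55 | $12.98 | $1,085.13 | $20.00 | $3,255.40
2 | $3,255.40 | $9.77 | $1,088.39 | — | $2,176.78
3 | $2,176.78 | $6.53 | $1,091.66 | — | $1,091.65
4 | $1,091.65 | $3.27 | $1,094.92 | — | $0.00
Total paid: $4,380.10

$4,380.10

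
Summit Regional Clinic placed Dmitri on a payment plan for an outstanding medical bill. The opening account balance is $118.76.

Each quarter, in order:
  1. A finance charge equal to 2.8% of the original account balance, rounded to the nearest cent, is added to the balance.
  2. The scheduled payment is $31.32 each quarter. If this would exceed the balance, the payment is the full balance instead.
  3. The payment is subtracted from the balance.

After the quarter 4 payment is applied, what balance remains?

Quarter 1: $118.76 +$3.33 interest = $122.09; pay $31.32 → $90.77
Quarter 2: $90.77 +$3.33 interest = $94.10; pay $31.32 → $62.78
Quarter 3: $62.78 +$3.33 interest = $66.11; pay $31.32 → $34.79
Quarter 4: $34.79 +$3.33 interest = $38.12; pay $31.32 → $6.80

$6.80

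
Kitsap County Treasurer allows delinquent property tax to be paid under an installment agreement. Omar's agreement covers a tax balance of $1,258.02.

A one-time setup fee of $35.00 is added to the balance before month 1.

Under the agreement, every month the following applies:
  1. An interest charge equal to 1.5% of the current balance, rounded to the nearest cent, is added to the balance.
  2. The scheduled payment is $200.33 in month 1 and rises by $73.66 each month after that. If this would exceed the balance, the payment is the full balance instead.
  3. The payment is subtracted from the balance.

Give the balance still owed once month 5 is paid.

$0.00

Month 1: opening $1,293.02; interest $19.40 → $1,312.42; payment $200.33; balance $1,112.09
Month 2: opening $1,112.09; interest $16.68 → $1,128.77; payment $273.99; balance $854.78
Month 3: opening $854.78; interest $12.82 → $867.60; payment $347.65; balance $519.95
Month 4: opening $519.95; interest $7.80 → $527.75; payment $421.31; balance $106.44
Month 5: opening $106.44; interest $1.60 → $108.04; payment $108.04; balance $0.00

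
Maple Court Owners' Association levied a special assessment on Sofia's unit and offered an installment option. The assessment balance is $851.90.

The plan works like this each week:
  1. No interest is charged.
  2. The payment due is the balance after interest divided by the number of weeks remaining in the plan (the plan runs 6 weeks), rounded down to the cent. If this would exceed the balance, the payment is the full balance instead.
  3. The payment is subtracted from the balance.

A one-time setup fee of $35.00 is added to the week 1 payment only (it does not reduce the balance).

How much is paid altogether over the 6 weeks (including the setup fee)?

Week 1: opening $851.90; payment $141.98 (+ $35.00 fee); balance $709.92
Week 2: opening $709.92; payment $141.98; balance $567.94
Week 3: opening $567.94; payment $141.98; balance $425.96
Week 4: opening $425.96; payment $141.98; balance $283.98
Week 5: opening $283.98; payment $141.99; balance $141.99
Week 6: opening $141.99; payment $141.99; balance $0.00
Total paid: $886.90

$886.90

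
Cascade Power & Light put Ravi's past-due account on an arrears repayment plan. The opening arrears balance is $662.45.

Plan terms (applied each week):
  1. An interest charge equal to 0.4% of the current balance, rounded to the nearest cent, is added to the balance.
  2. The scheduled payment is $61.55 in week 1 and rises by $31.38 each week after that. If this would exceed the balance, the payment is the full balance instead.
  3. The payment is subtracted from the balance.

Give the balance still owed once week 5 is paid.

Week 1: $662.45 +$2.65 interest = $665.10; pay $61.55 → $603.55
Week 2: $603.55 +$2.41 interest = $605.96; pay $92.93 → $513.03
Week 3: $513.03 +$2.05 interest = $515.08; pay $124.31 → $390.77
Week 4: $390.77 +$1.56 interest = $392.33; pay $155.69 → $236.64
Week 5: $236.64 +$0.95 interest = $237.59; pay $187.07 → $50.52

$50.52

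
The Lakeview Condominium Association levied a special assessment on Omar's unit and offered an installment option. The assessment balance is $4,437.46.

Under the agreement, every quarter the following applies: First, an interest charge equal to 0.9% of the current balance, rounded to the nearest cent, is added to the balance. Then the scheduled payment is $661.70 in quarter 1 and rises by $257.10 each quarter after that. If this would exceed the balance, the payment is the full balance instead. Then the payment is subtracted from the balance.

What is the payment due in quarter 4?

Quarter 1: $4,437.46 +$39.94 interest = $4,477.40; pay $661.70 → $3,815.70
Quarter 2: $3,815.70 +$34.34 interest = $3,850.04; pay $918.80 → $2,931.24
Quarter 3: $2,931.24 +$26.38 interest = $2,957.62; pay $1,175.90 → $1,781.72
Quarter 4: $1,781.72 +$16.04 interest = $1,797.76; pay $1,433.00 → $364.76

$1,433.00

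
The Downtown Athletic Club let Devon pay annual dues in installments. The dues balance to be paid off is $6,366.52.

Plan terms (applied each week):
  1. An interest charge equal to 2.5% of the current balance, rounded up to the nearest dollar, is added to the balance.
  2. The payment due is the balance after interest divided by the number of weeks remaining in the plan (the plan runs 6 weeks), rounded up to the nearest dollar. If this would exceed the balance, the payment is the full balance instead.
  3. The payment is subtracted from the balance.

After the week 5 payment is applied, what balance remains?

$1,200.52

Week 1: opening $6,366.52; interest $160.00 → $6,526.52; payment $1,088.00; balance $5,438.52
Week 2: opening $5,438.52; interest $136.00 → $5,574.52; payment $1,115.00; balance $4,459.52
Week 3: opening $4,459.52; interest $112.00 → $4,571.52; payment $1,143.00; balance $3,428.52
Week 4: opening $3,428.52; interest $86.00 → $3,514.52; payment $1,172.00; balance $2,342.52
Week 5: opening $2,342.52; interest $59.00 → $2,401.52; payment $1,201.00; balance $1,200.52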